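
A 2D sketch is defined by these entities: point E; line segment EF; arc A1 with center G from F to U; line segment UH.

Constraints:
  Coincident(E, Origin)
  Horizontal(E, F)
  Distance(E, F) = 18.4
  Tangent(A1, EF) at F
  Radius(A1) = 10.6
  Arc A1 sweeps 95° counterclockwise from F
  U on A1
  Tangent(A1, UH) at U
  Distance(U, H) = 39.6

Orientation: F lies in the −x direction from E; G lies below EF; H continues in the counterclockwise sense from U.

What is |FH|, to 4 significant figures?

51.47

On A1, F sits at bearing 90° from G; a 95° counterclockwise sweep puts U at bearing 185°, so U = G + 10.6·(cos 185°, sin 185°) = (-28.96, -11.52). Tangency of A1 to UH means the radius GU is perpendicular to UH, so UH runs along (−sin 185°, cos 185°); with |UH| = 39.6, H = (-25.51, -50.97). Then |FH| = |H − F| = 51.47.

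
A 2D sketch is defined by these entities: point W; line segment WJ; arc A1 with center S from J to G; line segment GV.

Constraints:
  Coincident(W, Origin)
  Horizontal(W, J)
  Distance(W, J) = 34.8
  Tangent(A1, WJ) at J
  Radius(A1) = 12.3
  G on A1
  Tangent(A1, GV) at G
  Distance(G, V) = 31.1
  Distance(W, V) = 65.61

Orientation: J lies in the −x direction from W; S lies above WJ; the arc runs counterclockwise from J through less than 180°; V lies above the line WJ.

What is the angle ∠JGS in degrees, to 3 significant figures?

20.1°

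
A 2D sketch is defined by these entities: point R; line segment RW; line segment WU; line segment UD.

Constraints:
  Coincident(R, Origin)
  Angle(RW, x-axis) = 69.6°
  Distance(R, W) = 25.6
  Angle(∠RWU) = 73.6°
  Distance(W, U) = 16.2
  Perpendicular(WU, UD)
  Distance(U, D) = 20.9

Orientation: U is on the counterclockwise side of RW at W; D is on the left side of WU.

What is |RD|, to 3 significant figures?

9.69

R is at the origin; RW runs at 69.6° with length 25.6, so W = 25.6·(cos 69.6°, sin 69.6°) = (8.92, 24.0). ∠RWU = 73.6°, so WU runs at 69.6° + (180° − 73.6°) = 176° from the x-axis; with |WU| = 16.2, U = W + 16.2·(cos 176°, sin 176°) = (-7.24, 25.1). WU ⟂ UD; with |UD| = 20.9 on the left of WU, D = U + 20.9·(-0.0698, -0.998) = (-8.70, 4.28). Then |RD| = |D − R| = 9.69.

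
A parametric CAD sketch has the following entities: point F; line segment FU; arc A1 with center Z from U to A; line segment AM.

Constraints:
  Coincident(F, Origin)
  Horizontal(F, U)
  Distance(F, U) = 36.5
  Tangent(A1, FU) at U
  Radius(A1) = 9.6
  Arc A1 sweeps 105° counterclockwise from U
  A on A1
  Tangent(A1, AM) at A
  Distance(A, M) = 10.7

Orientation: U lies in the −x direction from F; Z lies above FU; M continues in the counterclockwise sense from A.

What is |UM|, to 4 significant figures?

23.34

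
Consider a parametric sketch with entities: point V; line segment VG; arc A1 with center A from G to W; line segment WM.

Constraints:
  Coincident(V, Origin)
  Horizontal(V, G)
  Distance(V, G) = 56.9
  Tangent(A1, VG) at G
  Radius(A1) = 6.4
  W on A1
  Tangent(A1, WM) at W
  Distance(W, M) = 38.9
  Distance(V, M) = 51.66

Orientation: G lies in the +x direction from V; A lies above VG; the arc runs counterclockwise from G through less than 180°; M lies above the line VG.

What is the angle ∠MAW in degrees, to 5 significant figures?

80.657°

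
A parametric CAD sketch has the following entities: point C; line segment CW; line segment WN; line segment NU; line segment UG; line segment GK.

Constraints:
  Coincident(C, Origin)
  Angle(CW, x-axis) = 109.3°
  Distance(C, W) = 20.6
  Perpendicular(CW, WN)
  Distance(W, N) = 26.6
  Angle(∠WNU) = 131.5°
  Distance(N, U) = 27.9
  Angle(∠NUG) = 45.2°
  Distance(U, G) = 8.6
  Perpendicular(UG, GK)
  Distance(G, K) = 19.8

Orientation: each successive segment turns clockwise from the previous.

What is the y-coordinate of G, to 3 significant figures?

12.3

∠WNU = 131.5° gives NU at -29.2° from the x-axis; with |NU| = 27.9, U = (42.7, 14.6). ∠NUG = 45.2° gives UG at -164° from the x-axis; with |UG| = 8.6, G = (34.4, 12.3). So G.y = 12.3.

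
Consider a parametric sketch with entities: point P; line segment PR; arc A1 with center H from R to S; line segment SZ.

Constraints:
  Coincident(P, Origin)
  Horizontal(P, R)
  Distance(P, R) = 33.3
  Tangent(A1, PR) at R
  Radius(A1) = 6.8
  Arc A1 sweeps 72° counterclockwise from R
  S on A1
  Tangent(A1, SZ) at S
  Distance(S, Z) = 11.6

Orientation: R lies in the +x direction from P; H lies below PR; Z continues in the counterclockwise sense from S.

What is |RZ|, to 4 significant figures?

18.67

On A1, R sits at bearing 90° from H; a 72° counterclockwise sweep puts S at bearing 162°, so S = H + 6.8·(cos 162°, sin 162°) = (26.83, -4.699). Since A1 is tangent to SZ there, HS ⟂ SZ, so SZ runs along (−sin 162°, cos 162°); with |SZ| = 11.6, Z = (23.25, -15.73). Then |RZ| = |Z − R| = 18.67.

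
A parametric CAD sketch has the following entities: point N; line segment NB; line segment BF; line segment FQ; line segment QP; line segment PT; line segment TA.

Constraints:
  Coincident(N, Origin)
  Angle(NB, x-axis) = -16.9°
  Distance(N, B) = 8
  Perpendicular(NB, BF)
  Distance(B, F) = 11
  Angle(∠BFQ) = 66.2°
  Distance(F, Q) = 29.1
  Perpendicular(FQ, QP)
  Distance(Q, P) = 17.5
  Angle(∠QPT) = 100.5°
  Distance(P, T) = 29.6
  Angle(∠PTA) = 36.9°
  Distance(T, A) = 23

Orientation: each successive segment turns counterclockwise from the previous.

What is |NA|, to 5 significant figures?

3.9038

∠QPT = 100.5° gives PT at -3.6000° from the x-axis; with |PT| = 29.6, T = (13.607, -14.529). ∠PTA = 36.9° gives TA at 139.50° from the x-axis; with |TA| = 23.0, A = (-3.8824, 0.40880). Then |NA| = |A − N| = 3.9038.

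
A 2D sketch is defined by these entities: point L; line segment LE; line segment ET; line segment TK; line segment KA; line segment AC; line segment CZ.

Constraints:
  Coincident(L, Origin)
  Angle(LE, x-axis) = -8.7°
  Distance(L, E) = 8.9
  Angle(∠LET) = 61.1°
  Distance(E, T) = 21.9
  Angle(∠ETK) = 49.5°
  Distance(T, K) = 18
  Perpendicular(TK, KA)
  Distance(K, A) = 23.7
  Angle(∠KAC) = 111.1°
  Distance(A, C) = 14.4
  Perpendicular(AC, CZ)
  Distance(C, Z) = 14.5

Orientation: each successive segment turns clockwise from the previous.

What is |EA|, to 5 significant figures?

7.9955

∠ETK = 49.5° gives TK at 101.90° from the x-axis; with |TK| = 18.0, K = (-8.2763, -1.0842). TK ⟂ KA, so KA runs at 11.900°; with |KA| = 23.7, A = (14.914, 3.8028). Then |EA| = |A − E| = 7.9955.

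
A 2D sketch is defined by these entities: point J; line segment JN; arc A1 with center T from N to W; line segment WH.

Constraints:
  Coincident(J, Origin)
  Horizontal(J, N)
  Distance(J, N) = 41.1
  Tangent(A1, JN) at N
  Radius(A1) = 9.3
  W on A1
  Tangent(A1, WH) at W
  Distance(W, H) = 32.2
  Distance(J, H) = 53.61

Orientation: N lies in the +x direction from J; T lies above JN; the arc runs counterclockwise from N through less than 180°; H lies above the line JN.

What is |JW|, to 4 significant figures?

51.12

J is at the origin; J and N share the same y with |JN| = 41.1 and N on the +x side, so N = (41.10, 0.000). The tangent condition forces TN to be normal to JN, so T = N + (0, 9.3) = (41.10, 9.300). Since TW ⟂ WH (tangency), |TH| = √(9.3² + 32.2²) = 33.52 regardless of where W sits on A1. So H lies on both circle(J, 53.61) and circle(T, 33.52); the above-JN intersection is H = (33.41, 41.92). W is the foot of the tangent from H: W = (49.20, 13.86).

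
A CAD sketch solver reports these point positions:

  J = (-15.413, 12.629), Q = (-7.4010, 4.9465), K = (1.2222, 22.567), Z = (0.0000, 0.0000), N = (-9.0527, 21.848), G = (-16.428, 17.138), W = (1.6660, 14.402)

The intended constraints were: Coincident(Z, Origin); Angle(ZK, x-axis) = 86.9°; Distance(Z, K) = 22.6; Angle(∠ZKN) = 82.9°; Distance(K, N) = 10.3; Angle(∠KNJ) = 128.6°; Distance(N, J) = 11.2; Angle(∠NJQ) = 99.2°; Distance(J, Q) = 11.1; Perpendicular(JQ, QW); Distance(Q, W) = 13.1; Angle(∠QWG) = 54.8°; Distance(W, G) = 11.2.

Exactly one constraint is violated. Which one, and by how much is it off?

Distance(W, G) = 11.2 — off by 7.10.

Z = (0.00, 0.00) ✓; ZK at 86.90° ✓; |ZK| = 22.60 ✓; ∠ZKN = 82.90° ✓; |KN| = 10.30 ✓; ∠KNJ = 128.6° ✓; |NJ| = 11.20 ✓; ∠NJQ = 99.20° ✓; |JQ| = 11.10 ✓; ∠(JQ, QW) = 90.00° ✓; |QW| = 13.10 ✓; ∠QWG = 54.80° ✓; |WG| = 18.30 ✗.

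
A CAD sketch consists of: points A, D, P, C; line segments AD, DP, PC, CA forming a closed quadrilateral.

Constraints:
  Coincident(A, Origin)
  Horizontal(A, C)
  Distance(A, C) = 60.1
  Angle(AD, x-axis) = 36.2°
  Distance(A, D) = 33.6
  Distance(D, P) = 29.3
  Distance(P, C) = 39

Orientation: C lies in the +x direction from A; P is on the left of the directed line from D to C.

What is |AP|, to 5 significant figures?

62.895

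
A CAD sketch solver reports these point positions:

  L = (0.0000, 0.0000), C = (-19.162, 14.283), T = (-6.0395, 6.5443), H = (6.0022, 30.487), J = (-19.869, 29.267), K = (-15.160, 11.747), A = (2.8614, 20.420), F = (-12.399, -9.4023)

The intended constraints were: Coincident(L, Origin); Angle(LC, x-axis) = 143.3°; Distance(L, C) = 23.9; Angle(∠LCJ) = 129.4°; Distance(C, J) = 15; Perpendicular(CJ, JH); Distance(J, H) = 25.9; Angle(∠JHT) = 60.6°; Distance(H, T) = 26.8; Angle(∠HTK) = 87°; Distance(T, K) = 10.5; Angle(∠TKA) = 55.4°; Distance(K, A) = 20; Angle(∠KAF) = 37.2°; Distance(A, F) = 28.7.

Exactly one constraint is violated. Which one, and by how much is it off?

Distance(A, F) = 28.7 — off by 4.80.

L = (0.00, 0.00) ✓; LC at 143.3° ✓; |LC| = 23.90 ✓; ∠LCJ = 129.4° ✓; |CJ| = 15.00 ✓; ∠(CJ, JH) = 90.00° ✓; |JH| = 25.90 ✓; ∠JHT = 60.60° ✓; |HT| = 26.80 ✓; ∠HTK = 87.00° ✓; |TK| = 10.50 ✓; ∠TKA = 55.40° ✓; |KA| = 20.00 ✓; ∠KAF = 37.20° ✓; |AF| = 33.50 ✗.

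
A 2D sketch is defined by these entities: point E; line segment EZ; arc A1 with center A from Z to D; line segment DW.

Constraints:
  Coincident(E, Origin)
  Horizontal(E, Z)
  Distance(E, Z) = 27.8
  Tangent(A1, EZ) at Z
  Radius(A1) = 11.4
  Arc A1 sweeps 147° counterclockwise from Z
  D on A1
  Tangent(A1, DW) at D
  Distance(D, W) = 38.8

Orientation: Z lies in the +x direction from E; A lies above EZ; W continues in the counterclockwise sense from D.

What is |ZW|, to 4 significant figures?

49.65

On A1, Z sits at bearing -90° from A; a 147° counterclockwise sweep puts D at bearing 57°, so D = A + 11.4·(cos 57°, sin 57°) = (34.01, 20.96). The tangent condition forces AD to be normal to DW, so DW runs along (−sin 57°, cos 57°); with |DW| = 38.8, W = (1.468, 42.09). Then |ZW| = |W − Z| = 49.65.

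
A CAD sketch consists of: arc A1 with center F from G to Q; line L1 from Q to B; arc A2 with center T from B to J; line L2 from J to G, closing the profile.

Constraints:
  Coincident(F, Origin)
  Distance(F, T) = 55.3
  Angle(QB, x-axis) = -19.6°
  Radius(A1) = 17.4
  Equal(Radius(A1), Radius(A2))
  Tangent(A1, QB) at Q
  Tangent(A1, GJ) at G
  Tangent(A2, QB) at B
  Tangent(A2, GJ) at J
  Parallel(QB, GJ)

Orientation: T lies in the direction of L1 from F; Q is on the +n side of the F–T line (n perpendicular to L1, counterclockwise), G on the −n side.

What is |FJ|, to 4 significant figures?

57.97

Tangency of A1 to both parallel lines with radius 17.4 puts Q and G at F ± 17.4·n: Q = (5.837, 16.39), G = (-5.837, -16.39). Equal radii place B and J the same way about T: B = T + 17.4·n = (57.93, -2.159), J = T − 17.4·n = (46.26, -34.94). Then |FJ| = |J − F| = 57.97.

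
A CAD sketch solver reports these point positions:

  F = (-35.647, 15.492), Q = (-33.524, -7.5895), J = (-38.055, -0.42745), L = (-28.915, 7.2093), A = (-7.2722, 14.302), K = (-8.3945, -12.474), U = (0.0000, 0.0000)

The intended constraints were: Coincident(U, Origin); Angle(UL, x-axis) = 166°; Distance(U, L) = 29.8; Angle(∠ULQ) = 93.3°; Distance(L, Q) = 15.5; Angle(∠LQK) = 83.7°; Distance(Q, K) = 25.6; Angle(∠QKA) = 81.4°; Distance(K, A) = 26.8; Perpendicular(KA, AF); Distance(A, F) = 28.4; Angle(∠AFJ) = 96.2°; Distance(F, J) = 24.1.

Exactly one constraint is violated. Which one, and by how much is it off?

Distance(F, J) = 24.1 — off by 8.00.

U = (0.00, 0.00) ✓; UL at 166.0° ✓; |UL| = 29.80 ✓; ∠ULQ = 93.30° ✓; |LQ| = 15.50 ✓; ∠LQK = 83.70° ✓; |QK| = 25.60 ✓; ∠QKA = 81.40° ✓; |KA| = 26.80 ✓; ∠(KA, AF) = 90.00° ✓; |AF| = 28.40 ✓; ∠AFJ = 96.20° ✓; |FJ| = 16.10 ✗.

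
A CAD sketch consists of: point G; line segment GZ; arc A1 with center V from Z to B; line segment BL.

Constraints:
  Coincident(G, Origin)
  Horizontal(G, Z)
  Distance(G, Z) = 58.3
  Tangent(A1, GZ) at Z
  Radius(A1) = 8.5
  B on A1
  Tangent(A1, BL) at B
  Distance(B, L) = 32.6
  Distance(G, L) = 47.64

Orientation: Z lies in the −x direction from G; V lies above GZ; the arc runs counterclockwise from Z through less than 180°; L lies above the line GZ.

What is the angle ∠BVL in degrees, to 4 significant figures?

75.39°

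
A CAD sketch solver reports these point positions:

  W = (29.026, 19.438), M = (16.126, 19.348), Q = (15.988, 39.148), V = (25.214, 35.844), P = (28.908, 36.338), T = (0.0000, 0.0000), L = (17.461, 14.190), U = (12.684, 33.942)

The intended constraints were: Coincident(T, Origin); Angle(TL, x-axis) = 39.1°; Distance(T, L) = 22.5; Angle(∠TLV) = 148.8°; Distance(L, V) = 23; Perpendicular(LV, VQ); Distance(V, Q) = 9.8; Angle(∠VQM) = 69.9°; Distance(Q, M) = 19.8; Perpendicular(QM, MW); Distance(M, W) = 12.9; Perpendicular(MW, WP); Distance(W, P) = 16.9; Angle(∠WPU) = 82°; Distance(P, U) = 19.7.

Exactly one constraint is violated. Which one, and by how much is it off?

Distance(P, U) = 19.7 — off by 3.30.

T = (0.00, 0.00) ✓; TL at 39.10° ✓; |TL| = 22.50 ✓; ∠TLV = 148.8° ✓; |LV| = 23.00 ✓; ∠(LV, VQ) = 90.00° ✓; |VQ| = 9.800 ✓; ∠VQM = 69.90° ✓; |QM| = 19.80 ✓; ∠(QM, MW) = 90.00° ✓; |MW| = 12.90 ✓; ∠(MW, WP) = 90.00° ✓; |WP| = 16.90 ✓; ∠WPU = 82.00° ✓; |PU| = 16.40 ✗.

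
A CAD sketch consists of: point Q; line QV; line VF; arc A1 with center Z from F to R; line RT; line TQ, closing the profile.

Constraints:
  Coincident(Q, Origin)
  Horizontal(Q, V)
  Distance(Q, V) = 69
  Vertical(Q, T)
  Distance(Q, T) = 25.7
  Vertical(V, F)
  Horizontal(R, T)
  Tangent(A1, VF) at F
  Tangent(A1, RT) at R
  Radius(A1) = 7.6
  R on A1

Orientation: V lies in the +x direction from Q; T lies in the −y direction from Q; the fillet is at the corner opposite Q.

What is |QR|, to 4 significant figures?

66.56

Q is at the origin; QV is horizontal with |QV| = 69.0 and V on the +x side, so V = (69.00, 0.000). QT is vertical with |QT| = 25.7 and T on the −y side, so T = (0.000, -25.70). The virtual corner opposite Q is at (69.00, -25.70). A1 meets VF tangentially, so ZF is at right angles to VF and tangency of A1 to RT means the radius ZR is perpendicular to RT, with radius 7.6, so the center Z sits 7.6 in from both sides at Z = (61.40, -18.10). That places the tangent points at F = (69.00, -18.10) on VF and R = (61.40, -25.70) on RT. Then |QR| = |R − Q| = 66.56.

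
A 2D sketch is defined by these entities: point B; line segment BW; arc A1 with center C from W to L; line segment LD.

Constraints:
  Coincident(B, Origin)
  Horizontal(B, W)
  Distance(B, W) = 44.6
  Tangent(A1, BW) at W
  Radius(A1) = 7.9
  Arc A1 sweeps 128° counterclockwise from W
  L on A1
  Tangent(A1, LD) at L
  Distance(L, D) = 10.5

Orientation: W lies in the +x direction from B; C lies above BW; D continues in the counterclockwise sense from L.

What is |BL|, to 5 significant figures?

52.403

B is at the origin; BW is horizontal with |BW| = 44.6 and W on the +x side, so W = (44.600, 0.0000). Since A1 is tangent to BW there, CW ⟂ BW, so C = W + (0, 7.9) = (44.600, 7.9000). On A1, W sits at bearing -90° from C; a 128° counterclockwise sweep puts L at bearing 38°, so L = C + 7.9·(cos 38°, sin 38°) = (50.825, 12.764). Then |BL| = |L − B| = 52.403.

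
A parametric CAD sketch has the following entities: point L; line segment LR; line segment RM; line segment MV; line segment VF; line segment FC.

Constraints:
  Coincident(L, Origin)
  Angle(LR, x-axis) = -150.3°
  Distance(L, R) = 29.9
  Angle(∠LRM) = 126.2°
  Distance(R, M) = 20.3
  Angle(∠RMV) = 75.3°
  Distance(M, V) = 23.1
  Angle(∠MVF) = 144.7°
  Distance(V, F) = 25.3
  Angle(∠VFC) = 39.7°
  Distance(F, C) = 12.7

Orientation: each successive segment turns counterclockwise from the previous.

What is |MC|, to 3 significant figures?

34.8

L is at the origin; LR runs at -150.3° with length 29.9, so R = (-26.0, -14.8). ∠LRM = 126.2° gives RM at -96.5° from the x-axis; with |RM| = 20.3, M = (-28.3, -35.0). ∠RMV = 75.3° gives MV at 8.20° from the x-axis; with |MV| = 23.1, V = (-5.41, -31.7). ∠MVF = 144.7° gives VF at 43.5° from the x-axis; with |VF| = 25.3, F = (12.9, -14.3). ∠VFC = 39.7° gives FC at -176° from the x-axis; with |FC| = 12.7, C = (0.274, -15.1). Then |MC| = |C − M| = 34.8.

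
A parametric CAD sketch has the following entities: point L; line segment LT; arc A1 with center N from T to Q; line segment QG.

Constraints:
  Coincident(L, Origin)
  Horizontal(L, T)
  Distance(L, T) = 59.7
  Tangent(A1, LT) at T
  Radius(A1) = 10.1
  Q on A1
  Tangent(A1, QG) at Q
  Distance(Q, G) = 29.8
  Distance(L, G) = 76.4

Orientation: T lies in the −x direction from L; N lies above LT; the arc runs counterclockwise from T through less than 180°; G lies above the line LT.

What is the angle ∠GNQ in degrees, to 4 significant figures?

71.28°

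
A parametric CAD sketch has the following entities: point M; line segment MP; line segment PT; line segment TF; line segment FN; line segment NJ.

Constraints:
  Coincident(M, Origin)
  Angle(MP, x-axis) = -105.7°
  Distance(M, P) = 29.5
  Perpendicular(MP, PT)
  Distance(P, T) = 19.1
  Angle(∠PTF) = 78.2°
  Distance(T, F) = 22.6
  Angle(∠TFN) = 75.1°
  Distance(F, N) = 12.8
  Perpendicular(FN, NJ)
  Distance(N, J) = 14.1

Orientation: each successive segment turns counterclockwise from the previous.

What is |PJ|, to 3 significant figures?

10.1

M is at the origin; MP runs at -105.7° with length 29.5, so P = (-7.98, -28.4). The perpendicularity gives PT at right angles to MP, so PT runs at -15.7°; with |PT| = 19.1, T = (10.4, -33.6). ∠PTF = 78.2° gives TF at 86.1° from the x-axis; with |TF| = 22.6, F = (11.9, -11.0). ∠TFN = 75.1° gives FN at -169° from the x-axis; with |FN| = 12.8, N = (-0.623, -13.5). The perpendicularity gives NJ at right angles to FN, so NJ runs at -79.0°; with |NJ| = 14.1, J = (2.07, -27.3). Then |PJ| = |J − P| = 10.1.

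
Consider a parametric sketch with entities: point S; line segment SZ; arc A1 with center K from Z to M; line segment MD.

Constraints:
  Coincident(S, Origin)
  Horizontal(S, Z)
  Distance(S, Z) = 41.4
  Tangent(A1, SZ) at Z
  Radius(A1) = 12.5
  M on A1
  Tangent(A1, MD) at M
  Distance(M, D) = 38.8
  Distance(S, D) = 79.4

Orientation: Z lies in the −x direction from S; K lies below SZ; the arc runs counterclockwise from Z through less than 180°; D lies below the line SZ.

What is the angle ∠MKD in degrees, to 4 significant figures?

72.14°

S is at the origin; SZ is horizontal with |SZ| = 41.4 and Z on the −x side, so Z = (-41.40, 0.000). Tangency of A1 to SZ means the radius KZ is perpendicular to SZ, so K = Z + (0, -12.5) = (-41.40, -12.50). Since KM ⟂ MD (tangency), |KD| = √(12.5² + 38.8²) = 40.76 regardless of where M sits on A1. So D lies on both circle(S, 79.4) and circle(K, 40.76); the below-SZ intersection is D = (-64.81, -45.87). M is the foot of the tangent from D: M = (-53.34, -8.806).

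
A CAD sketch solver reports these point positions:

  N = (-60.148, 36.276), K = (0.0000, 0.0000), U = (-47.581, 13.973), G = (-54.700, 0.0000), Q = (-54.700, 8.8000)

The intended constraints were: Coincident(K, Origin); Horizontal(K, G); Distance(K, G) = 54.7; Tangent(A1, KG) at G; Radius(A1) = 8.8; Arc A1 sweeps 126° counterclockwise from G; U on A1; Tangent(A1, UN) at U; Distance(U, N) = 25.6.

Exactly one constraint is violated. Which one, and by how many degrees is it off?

Tangent(A1, UN) at U — off by 6.60°.

K = (0.00, 0.00) ✓; K.y = 0.00, G.y = 0.00 ✓; |KG| = 54.70 ✓; ∠(QG, GK) = 90.00° ✓; |QG| = 8.800 ✓; bearing(Q→U) − bearing(Q→G) = 126.0° ✓; |QU| = 8.800 ✓; ∠(QU, UN) = 96.60° ✗; |UN| = 25.60 ✓.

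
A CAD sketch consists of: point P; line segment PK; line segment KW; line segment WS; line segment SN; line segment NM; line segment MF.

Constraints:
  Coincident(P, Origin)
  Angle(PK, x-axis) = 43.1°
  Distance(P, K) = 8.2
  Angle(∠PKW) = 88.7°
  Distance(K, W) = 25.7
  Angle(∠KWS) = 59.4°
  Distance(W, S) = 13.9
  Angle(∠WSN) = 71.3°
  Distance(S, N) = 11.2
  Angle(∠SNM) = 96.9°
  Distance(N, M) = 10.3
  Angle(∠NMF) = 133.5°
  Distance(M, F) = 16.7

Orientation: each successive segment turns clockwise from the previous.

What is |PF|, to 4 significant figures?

37.01

∠SNM = 96.9° gives NM at -0.6000° from the x-axis; with |NM| = 10.3, M = (21.24, -5.259). ∠NMF = 133.5° gives MF at -47.10° from the x-axis; with |MF| = 16.7, F = (32.61, -17.49). Then |PF| = |F − P| = 37.01.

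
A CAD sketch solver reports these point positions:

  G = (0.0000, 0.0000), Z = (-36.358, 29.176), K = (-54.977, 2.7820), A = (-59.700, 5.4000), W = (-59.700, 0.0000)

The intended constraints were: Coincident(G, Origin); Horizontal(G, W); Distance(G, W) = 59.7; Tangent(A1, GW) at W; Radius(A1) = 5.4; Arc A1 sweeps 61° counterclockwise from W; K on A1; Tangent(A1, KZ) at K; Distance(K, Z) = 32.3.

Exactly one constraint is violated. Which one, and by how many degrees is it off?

Tangent(A1, KZ) at K — off by 6.20°.

G = (0.00, 0.00) ✓; G.y = 0.00, W.y = 0.00 ✓; |GW| = 59.70 ✓; ∠(AW, WG) = 90.00° ✓; |AW| = 5.400 ✓; bearing(A→K) − bearing(A→W) = 61.00° ✓; |AK| = 5.400 ✓; ∠(AK, KZ) = 96.20° ✗; |KZ| = 32.30 ✓.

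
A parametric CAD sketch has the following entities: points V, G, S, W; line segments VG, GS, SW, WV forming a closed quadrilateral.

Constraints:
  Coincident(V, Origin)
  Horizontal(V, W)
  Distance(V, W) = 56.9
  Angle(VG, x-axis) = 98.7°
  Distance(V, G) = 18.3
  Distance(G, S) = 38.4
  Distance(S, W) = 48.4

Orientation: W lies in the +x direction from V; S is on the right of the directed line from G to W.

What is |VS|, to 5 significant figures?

21.048

V is at the origin; VW is horizontal with |VW| = 56.9 and W in +x, so W = (56.9, 0). VG runs at 98.7° with |VG| = 18.3, so G = (-2.7681, 18.089). S is determined by |GS| = 38.4 and |SW| = 48.4 together: it lies at the intersection of circle(G, 38.4) and circle(W, 48.4). With |GW| = 62.350, the foot of the radical line on GW is 24.214 from G and the perpendicular offset is √(38.4² − 24.214²) = 29.803. Taking the right-of-GW solution: S = (11.758, -17.457).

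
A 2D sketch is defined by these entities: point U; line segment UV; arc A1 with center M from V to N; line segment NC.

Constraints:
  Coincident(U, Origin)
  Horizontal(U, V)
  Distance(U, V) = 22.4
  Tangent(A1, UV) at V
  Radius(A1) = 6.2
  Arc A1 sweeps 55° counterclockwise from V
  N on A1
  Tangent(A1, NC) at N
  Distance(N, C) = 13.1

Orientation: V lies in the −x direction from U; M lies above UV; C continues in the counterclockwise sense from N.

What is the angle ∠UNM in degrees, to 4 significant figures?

153.7°

U is at the origin; U and V share the same y with |UV| = 22.4 and V on the −x side, so V = (-22.40, 0.000). Since A1 is tangent to UV there, MV ⟂ UV, so M = V + (0, 6.2) = (-22.40, 6.200). On A1, V sits at bearing -90° from M; a 55° counterclockwise sweep puts N at bearing -35°, so N = M + 6.2·(cos -35°, sin -35°) = (-17.32, 2.644). Then cos ∠UNM = NU·NM / (|NU||NM|), giving 153.7°.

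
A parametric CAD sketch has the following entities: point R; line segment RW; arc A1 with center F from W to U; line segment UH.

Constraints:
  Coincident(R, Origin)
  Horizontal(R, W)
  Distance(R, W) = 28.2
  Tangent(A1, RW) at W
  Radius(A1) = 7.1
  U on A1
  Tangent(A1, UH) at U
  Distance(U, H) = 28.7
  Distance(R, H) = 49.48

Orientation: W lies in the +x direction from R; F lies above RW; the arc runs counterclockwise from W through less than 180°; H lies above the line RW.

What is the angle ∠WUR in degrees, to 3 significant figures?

34.5°

Checks: R.y = 0.00, W.y = 0.00 ✓; |FU| = 7.100 ✓; ∠(FU, UH) = 90.00° ✓; |UH| = 28.70 ✓; |RH| = 49.48 ✓.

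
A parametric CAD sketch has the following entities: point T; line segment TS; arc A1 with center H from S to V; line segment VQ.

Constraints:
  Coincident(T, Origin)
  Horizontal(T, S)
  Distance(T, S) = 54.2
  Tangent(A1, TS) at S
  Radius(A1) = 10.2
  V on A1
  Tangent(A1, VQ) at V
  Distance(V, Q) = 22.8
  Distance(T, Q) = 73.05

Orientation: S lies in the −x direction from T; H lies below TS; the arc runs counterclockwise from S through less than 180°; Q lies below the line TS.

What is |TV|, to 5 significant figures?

65.123

Checks: |HV| = 10.20 ✓; ∠(HV, VQ) = 90.00° ✓; |VQ| = 22.80 ✓; |TQ| = 73.05 ✓.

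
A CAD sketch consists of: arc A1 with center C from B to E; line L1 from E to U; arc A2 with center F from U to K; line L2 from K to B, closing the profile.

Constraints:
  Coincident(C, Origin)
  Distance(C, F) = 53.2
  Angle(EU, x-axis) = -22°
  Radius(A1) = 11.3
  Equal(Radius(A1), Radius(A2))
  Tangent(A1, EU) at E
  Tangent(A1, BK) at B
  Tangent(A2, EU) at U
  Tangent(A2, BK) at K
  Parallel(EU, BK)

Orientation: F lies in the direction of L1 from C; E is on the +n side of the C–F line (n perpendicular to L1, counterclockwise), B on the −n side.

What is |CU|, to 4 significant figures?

54.39

The slot axis is L1's direction at -22.0°, so u = (cos -22.0°, sin -22.0°) = (0.9272, -0.3746) and n = (−sin -22.0°, cos -22.0°) = (0.3746, 0.9272). C is at the origin and F lies 53.2 along u from C, so F = 53.2·u = (49.33, -19.93). Tangency of A1 to both parallel lines with radius 11.3 puts E and B at C ± 11.3·n: E = (4.233, 10.48), B = (-4.233, -10.48). Equal radii place U and K the same way about F: U = F + 11.3·n = (53.56, -9.452), K = F − 11.3·n = (45.09, -30.41). Then |CU| = |U − C| = 54.39.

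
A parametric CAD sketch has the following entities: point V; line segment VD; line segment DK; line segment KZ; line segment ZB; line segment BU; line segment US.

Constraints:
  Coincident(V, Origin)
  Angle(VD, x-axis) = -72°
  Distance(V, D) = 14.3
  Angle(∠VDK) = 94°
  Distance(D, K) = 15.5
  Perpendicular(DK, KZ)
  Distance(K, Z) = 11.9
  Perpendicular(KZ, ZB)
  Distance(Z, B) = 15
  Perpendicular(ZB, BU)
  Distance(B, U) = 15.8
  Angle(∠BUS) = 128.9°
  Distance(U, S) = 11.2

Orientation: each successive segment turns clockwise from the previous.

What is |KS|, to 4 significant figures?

12.61

V is at the origin; VD runs at -72.0° with length 14.3, so D = (4.419, -13.60). ∠VDK = 94.0° gives DK at -158.0° from the x-axis; with |DK| = 15.5, K = (-9.952, -19.41). DK ⟂ KZ, so KZ runs at 112.0°; with |KZ| = 11.9, Z = (-14.41, -8.373). KZ ⟂ ZB, so ZB runs at 22.00°; with |ZB| = 15.0, B = (-0.5025, -2.754). The perpendicularity gives BU at right angles to ZB, so BU runs at -68.00°; with |BU| = 15.8, U = (5.416, -17.40). ∠BUS = 128.9° gives US at -119.1° from the x-axis; with |US| = 11.2, S = (-0.03064, -27.19). Then |KS| = |S − K| = 12.61.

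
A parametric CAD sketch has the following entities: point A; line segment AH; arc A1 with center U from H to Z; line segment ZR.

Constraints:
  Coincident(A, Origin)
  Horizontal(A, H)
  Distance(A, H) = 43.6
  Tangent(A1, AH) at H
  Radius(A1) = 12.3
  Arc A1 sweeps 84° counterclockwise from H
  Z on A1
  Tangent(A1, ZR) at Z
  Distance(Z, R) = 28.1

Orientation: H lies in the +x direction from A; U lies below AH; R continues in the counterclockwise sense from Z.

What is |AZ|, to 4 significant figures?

33.24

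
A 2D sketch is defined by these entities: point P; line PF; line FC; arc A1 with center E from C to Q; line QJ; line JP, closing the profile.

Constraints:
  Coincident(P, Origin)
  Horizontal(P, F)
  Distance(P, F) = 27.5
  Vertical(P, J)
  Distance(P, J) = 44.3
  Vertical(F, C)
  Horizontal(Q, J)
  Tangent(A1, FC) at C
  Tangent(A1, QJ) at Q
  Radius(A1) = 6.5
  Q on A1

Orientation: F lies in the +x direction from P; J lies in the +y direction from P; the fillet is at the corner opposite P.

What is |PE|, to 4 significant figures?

43.24

P is at the origin; PF is horizontal with |PF| = 27.5 and F on the +x side, so F = (27.50, 0.000). PJ is vertical with |PJ| = 44.3 and J on the +y side, so J = (0.000, 44.30). The virtual corner opposite P is at (27.50, 44.30). Tangency of A1 to FC means the radius EC is perpendicular to FC and tangency of A1 to QJ means the radius EQ is perpendicular to QJ, with radius 6.5, so the center E sits 6.5 in from both sides at E = (21.00, 37.80). Then |PE| = |E − P| = 43.24.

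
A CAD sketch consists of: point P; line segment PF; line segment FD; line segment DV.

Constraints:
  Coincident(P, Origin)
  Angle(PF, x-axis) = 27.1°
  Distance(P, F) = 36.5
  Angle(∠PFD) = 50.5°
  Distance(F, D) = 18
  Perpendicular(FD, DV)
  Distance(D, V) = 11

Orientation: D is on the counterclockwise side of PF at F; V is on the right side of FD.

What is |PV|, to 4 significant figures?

39.51

P is at the origin; PF runs at 27.1° with length 36.5, so F = 36.5·(cos 27.1°, sin 27.1°) = (32.49, 16.63). ∠PFD = 50.5°, so FD runs at 27.1° + (180° − 50.5°) = 156.6° from the x-axis; with |FD| = 18.0, D = F + 18.0·(cos 156.6°, sin 156.6°) = (15.97, 23.78). The perpendicularity gives DV at right angles to FD; with |DV| = 11.0 on the right of FD, V = D + 11.0·(0.3971, 0.9178) = (20.34, 33.87). Then |PV| = |V − P| = 39.51.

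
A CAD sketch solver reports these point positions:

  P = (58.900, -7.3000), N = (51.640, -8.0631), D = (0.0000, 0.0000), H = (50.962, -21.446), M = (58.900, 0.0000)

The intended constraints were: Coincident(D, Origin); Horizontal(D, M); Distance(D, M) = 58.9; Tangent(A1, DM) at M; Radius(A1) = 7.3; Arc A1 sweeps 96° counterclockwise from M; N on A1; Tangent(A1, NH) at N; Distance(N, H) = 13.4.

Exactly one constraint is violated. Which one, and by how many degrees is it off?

Tangent(A1, NH) at N — off by 8.90°.

D = (0.00, 0.00) ✓; D.y = 0.00, M.y = 0.00 ✓; |DM| = 58.90 ✓; ∠(PM, MD) = 90.00° ✓; |PM| = 7.300 ✓; bearing(P→N) − bearing(P→M) = 96.00° ✓; |PN| = 7.300 ✓; ∠(PN, NH) = 98.90° ✗; |NH| = 13.40 ✓.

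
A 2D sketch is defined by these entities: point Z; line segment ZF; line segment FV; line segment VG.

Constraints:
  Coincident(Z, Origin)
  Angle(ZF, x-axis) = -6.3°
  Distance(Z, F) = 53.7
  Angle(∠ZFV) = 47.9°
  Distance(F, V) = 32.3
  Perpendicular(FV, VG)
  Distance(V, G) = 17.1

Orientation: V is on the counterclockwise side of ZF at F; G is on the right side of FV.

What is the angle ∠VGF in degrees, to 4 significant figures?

62.10°

Z is at the origin; ZF runs at -6.3° with length 53.7, so F = 53.7·(cos -6.3°, sin -6.3°) = (53.38, -5.893). ∠ZFV = 47.9°, so FV runs at -6.3° + (180° − 47.9°) = 125.8° from the x-axis; with |FV| = 32.3, V = F + 32.3·(cos 125.8°, sin 125.8°) = (34.48, 20.30). FV is perpendicular to VG; with |VG| = 17.1 on the right of FV, G = V + 17.1·(0.8111, 0.5850) = (48.35, 30.31). Then cos ∠VGF = GV·GF / (|GV||GF|), giving 62.10°.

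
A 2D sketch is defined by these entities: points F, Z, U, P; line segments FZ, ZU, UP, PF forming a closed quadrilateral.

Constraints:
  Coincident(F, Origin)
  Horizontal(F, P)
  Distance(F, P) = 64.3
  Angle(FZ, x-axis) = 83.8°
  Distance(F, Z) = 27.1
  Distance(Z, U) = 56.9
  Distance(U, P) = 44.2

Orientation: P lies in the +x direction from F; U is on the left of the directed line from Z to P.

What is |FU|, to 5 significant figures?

72.045

F is at the origin; FP is horizontal with |FP| = 64.3 and P in +x, so P = (64.3, 0). FZ runs at 83.8° with |FZ| = 27.1, so Z = (2.9268, 26.941). U is determined by |ZU| = 56.9 and |UP| = 44.2 together: it lies at the intersection of circle(Z, 56.9) and circle(P, 44.2). With |ZP| = 67.026, the foot of the radical line on ZP is 43.091 from Z and the perpendicular offset is √(56.9² − 43.091²) = 37.159. Taking the left-of-ZP solution: U = (57.320, 43.645).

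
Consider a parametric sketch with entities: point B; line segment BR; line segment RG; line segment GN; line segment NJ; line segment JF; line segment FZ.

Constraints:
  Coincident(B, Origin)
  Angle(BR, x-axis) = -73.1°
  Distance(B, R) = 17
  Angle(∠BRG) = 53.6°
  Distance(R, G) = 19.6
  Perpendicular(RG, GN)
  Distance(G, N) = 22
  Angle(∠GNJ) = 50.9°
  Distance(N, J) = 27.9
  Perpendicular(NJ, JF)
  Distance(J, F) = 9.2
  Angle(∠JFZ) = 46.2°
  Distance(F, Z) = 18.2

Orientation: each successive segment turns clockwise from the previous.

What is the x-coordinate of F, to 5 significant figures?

0.49342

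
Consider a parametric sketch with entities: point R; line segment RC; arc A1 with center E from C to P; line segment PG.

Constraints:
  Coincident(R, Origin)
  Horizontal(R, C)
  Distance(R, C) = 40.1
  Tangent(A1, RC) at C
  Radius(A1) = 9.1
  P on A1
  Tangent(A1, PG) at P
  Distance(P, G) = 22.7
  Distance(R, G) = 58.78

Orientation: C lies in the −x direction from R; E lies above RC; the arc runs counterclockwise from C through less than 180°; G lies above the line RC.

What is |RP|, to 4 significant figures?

37.00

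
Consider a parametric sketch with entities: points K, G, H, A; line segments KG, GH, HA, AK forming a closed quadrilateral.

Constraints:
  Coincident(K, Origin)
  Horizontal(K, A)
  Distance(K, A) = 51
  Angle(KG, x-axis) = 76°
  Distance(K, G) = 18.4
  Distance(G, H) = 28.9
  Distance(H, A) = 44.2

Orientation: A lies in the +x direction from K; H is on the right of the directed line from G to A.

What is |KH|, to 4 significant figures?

13.53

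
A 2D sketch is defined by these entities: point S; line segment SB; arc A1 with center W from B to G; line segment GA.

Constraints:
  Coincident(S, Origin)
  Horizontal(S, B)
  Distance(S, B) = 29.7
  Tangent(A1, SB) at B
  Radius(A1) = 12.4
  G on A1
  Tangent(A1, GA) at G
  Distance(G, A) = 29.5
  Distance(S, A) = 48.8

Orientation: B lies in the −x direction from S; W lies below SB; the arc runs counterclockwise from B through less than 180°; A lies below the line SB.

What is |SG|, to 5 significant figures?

44.325

Checks: ∠(WB, BS) = 90.00° ✓; |WB| = 12.40 ✓; |WG| = 12.40 ✓; ∠(WG, GA) = 90.00° ✓; |GA| = 29.50 ✓; |SA| = 48.80 ✓.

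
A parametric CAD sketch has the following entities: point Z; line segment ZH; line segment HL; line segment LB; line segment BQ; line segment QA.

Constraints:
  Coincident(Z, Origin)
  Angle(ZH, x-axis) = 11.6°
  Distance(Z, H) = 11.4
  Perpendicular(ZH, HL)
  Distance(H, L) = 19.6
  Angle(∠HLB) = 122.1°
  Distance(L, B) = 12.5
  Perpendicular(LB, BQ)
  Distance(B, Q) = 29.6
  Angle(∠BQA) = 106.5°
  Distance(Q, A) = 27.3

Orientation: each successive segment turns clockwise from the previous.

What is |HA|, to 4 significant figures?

21.00

Z is at the origin; ZH runs at 11.6° with length 11.4, so H = (11.17, 2.292). ZH is perpendicular to HL, so HL runs at -78.40°; with |HL| = 19.6, L = (15.11, -16.91). ∠HLB = 122.1° gives LB at -136.3° from the x-axis; with |LB| = 12.5, B = (6.071, -25.54). LB ⟂ BQ, so BQ runs at 133.7°; with |BQ| = 29.6, Q = (-14.38, -4.144). ∠BQA = 106.5° gives QA at 60.20° from the x-axis; with |QA| = 27.3, A = (-0.8115, 19.55). Then |HA| = |A − H| = 21.00.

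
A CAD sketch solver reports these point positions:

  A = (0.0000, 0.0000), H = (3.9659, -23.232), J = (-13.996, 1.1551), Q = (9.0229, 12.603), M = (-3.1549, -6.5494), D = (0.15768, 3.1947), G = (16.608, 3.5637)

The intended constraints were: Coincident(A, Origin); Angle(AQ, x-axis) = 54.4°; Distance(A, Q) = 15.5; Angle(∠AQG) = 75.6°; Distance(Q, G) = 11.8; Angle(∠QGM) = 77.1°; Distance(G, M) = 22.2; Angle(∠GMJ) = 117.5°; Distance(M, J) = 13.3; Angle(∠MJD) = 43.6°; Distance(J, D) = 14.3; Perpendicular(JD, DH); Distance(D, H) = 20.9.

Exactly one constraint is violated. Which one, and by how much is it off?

Distance(D, H) = 20.9 — off by 5.80.

A = (0.00, 0.00) ✓; AQ at 54.40° ✓; |AQ| = 15.50 ✓; ∠AQG = 75.60° ✓; |QG| = 11.80 ✓; ∠QGM = 77.10° ✓; |GM| = 22.20 ✓; ∠GMJ = 117.5° ✓; |MJ| = 13.30 ✓; ∠MJD = 43.60° ✓; |JD| = 14.30 ✓; ∠(JD, DH) = 90.00° ✓; |DH| = 26.70 ✗.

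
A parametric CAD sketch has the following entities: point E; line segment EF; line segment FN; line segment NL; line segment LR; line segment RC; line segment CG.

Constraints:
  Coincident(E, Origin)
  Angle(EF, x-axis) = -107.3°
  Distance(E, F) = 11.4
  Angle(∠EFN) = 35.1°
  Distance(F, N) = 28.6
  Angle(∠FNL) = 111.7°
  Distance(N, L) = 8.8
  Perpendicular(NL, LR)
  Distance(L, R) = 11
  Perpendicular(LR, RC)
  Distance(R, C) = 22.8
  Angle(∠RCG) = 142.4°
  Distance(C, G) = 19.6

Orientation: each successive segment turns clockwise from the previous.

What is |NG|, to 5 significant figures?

29.544

LR ⟂ RC, so RC runs at -140.50°; with |RC| = 22.8, C = (-15.939, -1.0463). ∠RCG = 142.4° gives CG at -178.10° from the x-axis; with |CG| = 19.6, G = (-35.528, -1.6962). Then |NG| = |G − N| = 29.544.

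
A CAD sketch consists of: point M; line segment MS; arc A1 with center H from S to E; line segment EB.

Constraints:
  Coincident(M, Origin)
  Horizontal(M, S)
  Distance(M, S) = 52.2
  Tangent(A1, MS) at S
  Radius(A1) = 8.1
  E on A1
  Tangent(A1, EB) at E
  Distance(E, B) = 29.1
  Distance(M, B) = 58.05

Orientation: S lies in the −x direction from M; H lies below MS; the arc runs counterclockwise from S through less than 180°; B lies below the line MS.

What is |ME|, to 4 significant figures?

60.43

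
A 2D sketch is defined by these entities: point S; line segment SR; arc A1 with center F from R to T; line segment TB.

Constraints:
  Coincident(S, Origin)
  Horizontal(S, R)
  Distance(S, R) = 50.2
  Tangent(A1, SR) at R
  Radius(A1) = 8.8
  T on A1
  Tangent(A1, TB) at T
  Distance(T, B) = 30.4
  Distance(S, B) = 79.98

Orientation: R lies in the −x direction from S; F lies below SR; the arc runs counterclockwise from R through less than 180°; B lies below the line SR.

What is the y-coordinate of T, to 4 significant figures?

-3.872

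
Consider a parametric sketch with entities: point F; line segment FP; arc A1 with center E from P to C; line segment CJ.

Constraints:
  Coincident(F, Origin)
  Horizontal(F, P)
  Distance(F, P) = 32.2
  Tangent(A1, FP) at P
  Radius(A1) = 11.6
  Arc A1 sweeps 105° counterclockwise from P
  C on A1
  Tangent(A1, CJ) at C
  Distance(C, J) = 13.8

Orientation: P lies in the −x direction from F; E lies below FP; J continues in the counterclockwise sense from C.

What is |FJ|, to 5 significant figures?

48.651

F is at the origin; FP is horizontal with |FP| = 32.2 and P on the −x side, so P = (-32.200, 0.0000). Since A1 is tangent to FP there, EP ⟂ FP, so E = P + (0, -11.6) = (-32.200, -11.600). On A1, P sits at bearing 90° from E; a 105° counterclockwise sweep puts C at bearing 195°, so C = E + 11.6·(cos 195°, sin 195°) = (-43.405, -14.602). Tangency of A1 to CJ means the radius EC is perpendicular to CJ, so CJ runs along (−sin 195°, cos 195°); with |CJ| = 13.8, J = (-39.833, -27.932). Then |FJ| = |J − F| = 48.651.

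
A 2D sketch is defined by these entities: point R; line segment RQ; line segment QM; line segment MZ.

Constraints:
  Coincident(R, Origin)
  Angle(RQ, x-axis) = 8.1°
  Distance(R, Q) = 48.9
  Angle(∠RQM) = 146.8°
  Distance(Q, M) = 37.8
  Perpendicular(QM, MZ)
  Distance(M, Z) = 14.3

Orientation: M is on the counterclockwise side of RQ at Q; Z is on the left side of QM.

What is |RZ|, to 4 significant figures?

79.70

R is at the origin; RQ runs at 8.1° with length 48.9, so Q = 48.9·(cos 8.1°, sin 8.1°) = (48.41, 6.890). ∠RQM = 146.8°, so QM runs at 8.1° + (180° − 146.8°) = 41.30° from the x-axis; with |QM| = 37.8, M = Q + 37.8·(cos 41.30°, sin 41.30°) = (76.81, 31.84). The perpendicularity gives MZ at right angles to QM; with |MZ| = 14.3 on the left of QM, Z = M + 14.3·(-0.6600, 0.7513) = (67.37, 42.58). Then |RZ| = |Z − R| = 79.70.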